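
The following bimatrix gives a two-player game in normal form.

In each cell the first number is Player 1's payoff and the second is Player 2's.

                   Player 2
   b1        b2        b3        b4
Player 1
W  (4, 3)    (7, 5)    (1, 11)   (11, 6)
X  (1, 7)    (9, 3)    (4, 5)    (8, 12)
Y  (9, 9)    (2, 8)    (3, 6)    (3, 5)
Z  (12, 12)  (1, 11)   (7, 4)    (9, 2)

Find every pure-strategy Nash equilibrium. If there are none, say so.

Pure NE: (Z, b1)

Player 1 against b1: payoffs 4, 1, 9, 12 → best response Z.
Player 1 against b2: payoffs 7, 9, 2, 1 → best response X.
Player 1 against b3: payoffs 1, 4, 3, 7 → best response Z.
Player 1 against b4: payoffs 11, 8, 3, 9 → best response W.
Player 2 against W: payoffs 3, 5, 11, 6 → best response b3.
Player 2 against X: payoffs 7, 3, 5, 12 → best response b4.
Player 2 against Y: payoffs 9, 8, 6, 5 → best response b1.
Player 2 against Z: payoffs 12, 11, 4, 2 → best response b1.
Mutual best responses: (Z, b1).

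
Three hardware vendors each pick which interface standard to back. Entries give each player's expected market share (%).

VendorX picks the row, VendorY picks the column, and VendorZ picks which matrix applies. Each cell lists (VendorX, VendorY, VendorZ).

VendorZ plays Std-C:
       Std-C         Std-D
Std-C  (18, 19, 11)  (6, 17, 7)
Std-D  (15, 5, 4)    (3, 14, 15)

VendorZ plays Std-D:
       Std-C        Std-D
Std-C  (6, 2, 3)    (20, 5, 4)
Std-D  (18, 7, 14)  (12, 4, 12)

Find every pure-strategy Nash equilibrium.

(Std-C, Std-C, Std-C), (Std-D, Std-C, Std-D)

VendorX against (Std-C, Std-C): payoffs 18, 15 → best response Std-C.
VendorX against (Std-C, Std-D): payoffs 6, 18 → best response Std-D.
VendorX against (Std-D, Std-C): payoffs 6, 3 → best response Std-C.
VendorX against (Std-D, Std-D): payoffs 20, 12 → best response Std-C.
VendorY against (Std-C, Std-C): payoffs 19, 17 → best response Std-C.
VendorY against (Std-C, Std-D): payoffs 2, 5 → best response Std-D.
VendorY against (Std-D, Std-C): payoffs 5, 14 → best response Std-D.
VendorY against (Std-D, Std-D): payoffs 7, 4 → best response Std-C.
VendorZ against (Std-C, Std-C): payoffs 11, 3 → best response Std-C.
VendorZ against (Std-C, Std-D): payoffs 7, 4 → best response Std-C.
VendorZ against (Std-D, Std-C): payoffs 4, 14 → best response Std-D.
VendorZ against (Std-D, Std-D): payoffs 15, 12 → best response Std-C.
Mutual best responses: (Std-C, Std-C, Std-C); (Std-D, Std-C, Std-D).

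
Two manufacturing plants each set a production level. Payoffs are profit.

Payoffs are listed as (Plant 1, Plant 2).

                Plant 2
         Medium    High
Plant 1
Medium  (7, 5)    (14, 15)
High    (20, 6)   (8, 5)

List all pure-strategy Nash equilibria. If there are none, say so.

The pure Nash equilibria are (Medium, High); (High, Medium).

Plant 1 against Medium: payoffs 7, 20 → best response High.
Plant 1 against High: payoffs 14, 8 → best response Medium.
Plant 2 against Medium: payoffs 5, 15 → best response High.
Plant 2 against High: payoffs 6, 5 → best response Medium.
Mutual best responses: (Medium, High); (High, Medium).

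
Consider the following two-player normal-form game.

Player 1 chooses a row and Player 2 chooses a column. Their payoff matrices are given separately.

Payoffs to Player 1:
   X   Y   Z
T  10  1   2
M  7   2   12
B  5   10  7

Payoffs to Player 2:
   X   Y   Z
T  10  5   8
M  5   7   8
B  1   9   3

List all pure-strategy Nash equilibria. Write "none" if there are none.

Mark each player's best response to every combination of opponents' strategies; a profile where every player is best-responding is a pure Nash equilibrium.
Player 1 against X: payoffs 10, 7, 5 → best response T.
Player 1 against Y: payoffs 1, 2, 10 → best response B.
Player 1 against Z: payoffs 2, 12, 7 → best response M.
Player 2 against T: payoffs 10, 5, 8 → best response X.
Player 2 against M: payoffs 5, 7, 8 → best response Z.
Player 2 against B: payoffs 1, 9, 3 → best response Y.
Mutual best responses: (T, X); (M, Z); (B, Y).

(T, X), (M, Z), (B, Y)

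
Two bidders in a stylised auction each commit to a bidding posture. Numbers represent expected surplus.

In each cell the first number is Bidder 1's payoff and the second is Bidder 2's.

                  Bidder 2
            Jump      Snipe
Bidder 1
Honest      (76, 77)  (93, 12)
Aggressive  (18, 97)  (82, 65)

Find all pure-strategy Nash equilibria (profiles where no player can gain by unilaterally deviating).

The unique pure-strategy Nash equilibrium is (Honest, Jump).

(Honest, Jump): Bidder 1 gets 76, best alternative 18; Bidder 2 gets 77, best alternative 12. No profitable deviation — NE.
(Honest, Snipe): Bidder 2 can switch to Jump (12 → 77). Not NE.
(Aggressive, Jump): Bidder 1 can switch to Honest (18 → 76). Not NE.
(Aggressive, Snipe): Bidder 1 can switch to Honest (82 → 93). Not NE.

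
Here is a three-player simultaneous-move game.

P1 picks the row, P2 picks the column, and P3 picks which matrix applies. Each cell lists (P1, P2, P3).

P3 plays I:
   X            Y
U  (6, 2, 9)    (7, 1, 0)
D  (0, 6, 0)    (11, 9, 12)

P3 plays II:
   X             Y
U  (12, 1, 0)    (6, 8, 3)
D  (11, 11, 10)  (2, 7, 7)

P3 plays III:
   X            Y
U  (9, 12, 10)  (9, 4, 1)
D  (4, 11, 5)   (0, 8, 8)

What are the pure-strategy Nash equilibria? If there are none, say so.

For each player, find the best response to each opponent profile; mutual best responses are the pure NE.
P1 against (X, I): payoffs 6, 0 → best response U.
P1 against (X, II): payoffs 12, 11 → best response U.
P1 against (X, III): payoffs 9, 4 → best response U.
P1 against (Y, I): payoffs 7, 11 → best response D.
P1 against (Y, II): payoffs 6, 2 → best response U.
P1 against (Y, III): payoffs 9, 0 → best response U.
P2 against (U, I): payoffs 2, 1 → best response X.
P2 against (U, II): payoffs 1, 8 → best response Y.
P2 against (U, III): payoffs 12, 4 → best response X.
P2 against (D, I): payoffs 6, 9 → best response Y.
P2 against (D, II): payoffs 11, 7 → best response X.
P2 against (D, III): payoffs 11, 8 → best response X.
P3 against (U, X): payoffs 9, 0, 10 → best response III.
P3 against (U, Y): payoffs 0, 3, 1 → best response II.
P3 against (D, X): payoffs 0, 10, 5 → best response II.
P3 against (D, Y): payoffs 12, 7, 8 → best response I.
Mutual best responses: (U, X, III); (U, Y, II); (D, Y, I).

Pure-strategy Nash equilibria: (U, X, III), (U, Y, II), (D, Y, I)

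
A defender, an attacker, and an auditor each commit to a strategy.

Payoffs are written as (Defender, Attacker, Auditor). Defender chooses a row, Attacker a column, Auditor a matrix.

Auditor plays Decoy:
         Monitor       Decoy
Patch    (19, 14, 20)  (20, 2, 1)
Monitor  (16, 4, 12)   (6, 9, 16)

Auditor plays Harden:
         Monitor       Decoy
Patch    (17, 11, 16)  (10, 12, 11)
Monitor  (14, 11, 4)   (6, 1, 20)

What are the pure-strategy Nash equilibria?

(Patch, Monitor, Decoy) and (Patch, Decoy, Harden)

Defender against (Monitor, Decoy): payoffs 19, 16 → best response Patch.
Defender against (Monitor, Harden): payoffs 17, 14 → best response Patch.
Defender against (Decoy, Decoy): payoffs 20, 6 → best response Patch.
Defender against (Decoy, Harden): payoffs 10, 6 → best response Patch.
Attacker against (Patch, Decoy): payoffs 14, 2 → best response Monitor.
Attacker against (Patch, Harden): payoffs 11, 12 → best response Decoy.
Attacker against (Monitor, Decoy): payoffs 4, 9 → best response Decoy.
Attacker against (Monitor, Harden): payoffs 11, 1 → best response Monitor.
Auditor against (Patch, Monitor): payoffs 20, 16 → best response Decoy.
Auditor against (Patch, Decoy): payoffs 1, 11 → best response Harden.
Auditor against (Monitor, Monitor): payoffs 12, 4 → best response Decoy.
Auditor against (Monitor, Decoy): payoffs 16, 20 → best response Harden.
Mutual best responses: (Patch, Monitor, Decoy); (Patch, Decoy, Harden).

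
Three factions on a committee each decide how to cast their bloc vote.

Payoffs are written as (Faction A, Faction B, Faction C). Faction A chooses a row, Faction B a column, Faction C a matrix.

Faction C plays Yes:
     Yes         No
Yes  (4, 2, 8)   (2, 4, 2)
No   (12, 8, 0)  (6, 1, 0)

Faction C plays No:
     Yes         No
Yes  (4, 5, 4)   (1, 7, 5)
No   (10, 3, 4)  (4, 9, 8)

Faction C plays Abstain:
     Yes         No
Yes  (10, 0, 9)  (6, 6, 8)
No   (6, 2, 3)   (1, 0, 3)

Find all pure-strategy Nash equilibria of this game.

The pure Nash equilibria are (Yes, No, Abstain) and (No, No, No).

Faction A against (Yes, Yes): payoffs 4, 12 → best response No.
Faction A against (Yes, No): payoffs 4, 10 → best response No.
Faction A against (Yes, Abstain): payoffs 10, 6 → best response Yes.
Faction A against (No, Yes): payoffs 2, 6 → best response No.
Faction A against (No, No): payoffs 1, 4 → best response No.
Faction A against (No, Abstain): payoffs 6, 1 → best response Yes.
Faction B against (Yes, Yes): payoffs 2, 4 → best response No.
Faction B against (Yes, No): payoffs 5, 7 → best response No.
Faction B against (Yes, Abstain): payoffs 0, 6 → best response No.
Faction B against (No, Yes): payoffs 8, 1 → best response Yes.
Faction B against (No, No): payoffs 3, 9 → best response No.
Faction B against (No, Abstain): payoffs 2, 0 → best response Yes.
Faction C against (Yes, Yes): payoffs 8, 4, 9 → best response Abstain.
Faction C against (Yes, No): payoffs 2, 5, 8 → best response Abstain.
Faction C against (No, Yes): payoffs 0, 4, 3 → best response No.
Faction C against (No, No): payoffs 0, 8, 3 → best response No.
Mutual best responses: (Yes, No, Abstain); (No, No, No).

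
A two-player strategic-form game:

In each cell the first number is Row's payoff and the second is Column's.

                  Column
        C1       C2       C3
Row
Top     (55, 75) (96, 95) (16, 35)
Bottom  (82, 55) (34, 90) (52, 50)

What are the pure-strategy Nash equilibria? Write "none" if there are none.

The unique pure-strategy Nash equilibrium is (Top, C2).

Row against C1: payoffs 55, 82 → best response Bottom.
Row against C2: payoffs 96, 34 → best response Top.
Row against C3: payoffs 16, 52 → best response Bottom.
Column against Top: payoffs 75, 95, 35 → best response C2.
Column against Bottom: payoffs 55, 90, 50 → best response C2.
Mutual best responses: (Top, C2).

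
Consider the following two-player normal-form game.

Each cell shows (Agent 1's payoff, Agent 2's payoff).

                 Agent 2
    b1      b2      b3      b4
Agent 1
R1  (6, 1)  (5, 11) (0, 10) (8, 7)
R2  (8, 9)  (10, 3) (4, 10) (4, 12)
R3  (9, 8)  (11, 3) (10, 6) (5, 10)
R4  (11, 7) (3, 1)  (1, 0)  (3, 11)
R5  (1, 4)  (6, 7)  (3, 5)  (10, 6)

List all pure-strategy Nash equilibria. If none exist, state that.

Agent 1 against b1: payoffs 6, 8, 9, 11, 1 → best response R4.
Agent 1 against b2: payoffs 5, 10, 11, 3, 6 → best response R3.
Agent 1 against b3: payoffs 0, 4, 10, 1, 3 → best response R3.
Agent 1 against b4: payoffs 8, 4, 5, 3, 10 → best response R5.
Agent 2 against R1: payoffs 1, 11, 10, 7 → best response b2.
Agent 2 against R2: payoffs 9, 3, 10, 12 → best response b4.
Agent 2 against R3: payoffs 8, 3, 6, 10 → best response b4.
Agent 2 against R4: payoffs 7, 1, 0, 11 → best response b4.
Agent 2 against R5: payoffs 4, 7, 5, 6 → best response b2.
No profile is a mutual best response for all players.

There is no pure-strategy Nash equilibrium.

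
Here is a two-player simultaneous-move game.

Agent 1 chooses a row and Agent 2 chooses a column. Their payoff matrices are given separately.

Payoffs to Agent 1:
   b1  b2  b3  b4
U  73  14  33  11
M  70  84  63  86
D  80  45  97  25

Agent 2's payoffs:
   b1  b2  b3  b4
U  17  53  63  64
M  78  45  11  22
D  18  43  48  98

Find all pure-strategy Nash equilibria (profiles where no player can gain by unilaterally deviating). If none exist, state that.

No pure-strategy Nash equilibrium.

For each player, find the best response to each opponent profile; mutual best responses are the pure NE.
Agent 1 against b1: payoffs 73, 70, 80 → best response D.
Agent 1 against b2: payoffs 14, 84, 45 → best response M.
Agent 1 against b3: payoffs 33, 63, 97 → best response D.
Agent 1 against b4: payoffs 11, 86, 25 → best response M.
Agent 2 against U: payoffs 17, 53, 63, 64 → best response b4.
Agent 2 against M: payoffs 78, 45, 11, 22 → best response b1.
Agent 2 against D: payoffs 18, 43, 48, 98 → best response b4.
No profile is a mutual best response for all players.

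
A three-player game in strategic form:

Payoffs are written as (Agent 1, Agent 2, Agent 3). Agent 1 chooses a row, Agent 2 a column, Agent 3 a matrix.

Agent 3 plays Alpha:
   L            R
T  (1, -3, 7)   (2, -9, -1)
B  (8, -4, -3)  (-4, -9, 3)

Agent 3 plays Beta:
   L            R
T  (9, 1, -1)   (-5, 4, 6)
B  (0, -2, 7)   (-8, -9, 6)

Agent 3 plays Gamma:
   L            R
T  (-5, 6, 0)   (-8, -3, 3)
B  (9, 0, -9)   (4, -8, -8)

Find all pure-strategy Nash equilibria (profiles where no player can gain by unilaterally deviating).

Pure NE: (T, R, Beta)

For each strategy profile, look for a profitable unilateral deviation.
(T, L, Alpha): Agent 1 can switch to B (1 → 8). Not NE.
(T, L, Beta): Agent 2 can switch to R (1 → 4). Not NE.
(T, L, Gamma): Agent 1 can switch to B (-5 → 9). Not NE.
(T, R, Alpha): Agent 2 can switch to L (-9 → -3). Not NE.
(T, R, Beta): Agent 1 gets -5, best alternative -8; Agent 2 gets 4, best alternative 1; Agent 3 gets 6, best alternative 3. No profitable deviation — NE.
(T, R, Gamma): Agent 1 can switch to B (-8 → 4). Not NE.
(B, L, Alpha): Agent 3 can switch to Beta (-3 → 7). Not NE.
(The remaining 5 profiles each have a profitable deviation by the same check.)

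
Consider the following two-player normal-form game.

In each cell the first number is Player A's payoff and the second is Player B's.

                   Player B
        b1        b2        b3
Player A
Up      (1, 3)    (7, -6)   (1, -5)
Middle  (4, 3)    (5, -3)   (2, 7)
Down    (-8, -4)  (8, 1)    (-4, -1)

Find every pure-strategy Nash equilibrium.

(Up, b1): Player A can switch to Middle (1 → 4). Not NE.
(Up, b2): Player A can switch to Down (7 → 8). Not NE.
(Up, b3): Player A can switch to Middle (1 → 2). Not NE.
(Middle, b1): Player B can switch to b3 (3 → 7). Not NE.
(Middle, b2): Player A can switch to Up (5 → 7). Not NE.
(Middle, b3): Player A gets 2, best alternative 1; Player B gets 7, best alternative 3. No profitable deviation — NE.
(Down, b1): Player A can switch to Up (-8 → 1). Not NE.
(Down, b2): Player A gets 8, best alternative 7; Player B gets 1, best alternative -1. No profitable deviation — NE.
(Down, b3): Player A can switch to Up (-4 → 1). Not NE.

The pure Nash equilibria are (Middle, b3), (Down, b2).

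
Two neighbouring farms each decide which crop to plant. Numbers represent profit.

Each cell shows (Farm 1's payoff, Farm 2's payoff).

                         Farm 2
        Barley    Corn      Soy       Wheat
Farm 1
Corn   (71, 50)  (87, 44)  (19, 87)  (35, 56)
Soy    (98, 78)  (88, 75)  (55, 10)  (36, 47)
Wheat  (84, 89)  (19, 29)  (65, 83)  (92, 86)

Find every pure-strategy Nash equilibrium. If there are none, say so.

For each player, find the best response to each opponent profile; mutual best responses are the pure NE.
Farm 1 against Barley: payoffs 71, 98, 84 → best response Soy.
Farm 1 against Corn: payoffs 87, 88, 19 → best response Soy.
Farm 1 against Soy: payoffs 19, 55, 65 → best response Wheat.
Farm 1 against Wheat: payoffs 35, 36, 92 → best response Wheat.
Farm 2 against Corn: payoffs 50, 44, 87, 56 → best response Soy.
Farm 2 against Soy: payoffs 78, 75, 10, 47 → best response Barley.
Farm 2 against Wheat: payoffs 89, 29, 83, 86 → best response Barley.
Mutual best responses: (Soy, Barley).

The unique pure-strategy Nash equilibrium is (Soy, Barley).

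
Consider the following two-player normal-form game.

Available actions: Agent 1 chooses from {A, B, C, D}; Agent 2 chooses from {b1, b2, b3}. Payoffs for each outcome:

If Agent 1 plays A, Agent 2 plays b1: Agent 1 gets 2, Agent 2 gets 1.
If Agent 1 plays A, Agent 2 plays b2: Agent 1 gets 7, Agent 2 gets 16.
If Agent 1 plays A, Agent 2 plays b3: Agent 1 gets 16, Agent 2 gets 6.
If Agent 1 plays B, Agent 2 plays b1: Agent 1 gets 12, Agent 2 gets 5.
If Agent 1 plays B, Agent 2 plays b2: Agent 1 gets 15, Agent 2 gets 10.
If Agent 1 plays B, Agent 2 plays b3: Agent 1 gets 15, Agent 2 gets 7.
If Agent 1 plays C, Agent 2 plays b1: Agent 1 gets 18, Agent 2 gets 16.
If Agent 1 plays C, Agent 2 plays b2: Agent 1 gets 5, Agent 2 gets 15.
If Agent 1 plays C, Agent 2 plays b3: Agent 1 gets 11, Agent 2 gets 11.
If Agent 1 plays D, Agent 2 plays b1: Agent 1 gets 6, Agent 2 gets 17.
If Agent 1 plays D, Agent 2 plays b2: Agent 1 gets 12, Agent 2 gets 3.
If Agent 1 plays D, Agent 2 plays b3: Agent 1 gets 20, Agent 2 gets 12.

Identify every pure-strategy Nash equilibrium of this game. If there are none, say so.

Agent 1 against b1: payoffs 2, 12, 18, 6 → best response C.
Agent 1 against b2: payoffs 7, 15, 5, 12 → best response B.
Agent 1 against b3: payoffs 16, 15, 11, 20 → best response D.
Agent 2 against A: payoffs 1, 16, 6 → best response b2.
Agent 2 against B: payoffs 5, 10, 7 → best response b2.
Agent 2 against C: payoffs 16, 15, 11 → best response b1.
Agent 2 against D: payoffs 17, 3, 12 → best response b1.
Mutual best responses: (B, b2); (C, b1).

The pure Nash equilibria are (B, b2) and (C, b1).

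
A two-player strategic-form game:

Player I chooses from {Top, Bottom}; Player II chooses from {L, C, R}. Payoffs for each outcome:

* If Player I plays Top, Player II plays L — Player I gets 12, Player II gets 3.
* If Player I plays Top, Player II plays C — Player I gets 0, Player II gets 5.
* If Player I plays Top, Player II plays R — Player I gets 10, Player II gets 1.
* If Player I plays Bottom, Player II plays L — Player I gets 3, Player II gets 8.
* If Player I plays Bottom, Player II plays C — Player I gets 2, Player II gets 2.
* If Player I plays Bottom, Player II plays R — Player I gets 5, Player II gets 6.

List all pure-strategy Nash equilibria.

For each player, find the best response to each opponent profile; mutual best responses are the pure NE.
Player I against L: payoffs 12, 3 → best response Top.
Player I against C: payoffs 0, 2 → best response Bottom.
Player I against R: payoffs 10, 5 → best response Top.
Player II against Top: payoffs 3, 5, 1 → best response C.
Player II against Bottom: payoffs 8, 2, 6 → best response L.
No profile is a mutual best response for all players.

This game has no pure Nash equilibrium.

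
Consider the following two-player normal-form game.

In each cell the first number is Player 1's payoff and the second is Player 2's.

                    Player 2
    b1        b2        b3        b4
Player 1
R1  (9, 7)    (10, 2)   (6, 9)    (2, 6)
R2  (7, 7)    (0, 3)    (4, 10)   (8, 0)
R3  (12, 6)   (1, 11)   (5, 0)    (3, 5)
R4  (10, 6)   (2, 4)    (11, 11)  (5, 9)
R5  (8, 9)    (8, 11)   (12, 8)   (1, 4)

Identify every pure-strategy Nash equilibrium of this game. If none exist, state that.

This game has no pure Nash equilibrium.

Player 1 against b1: payoffs 9, 7, 12, 10, 8 → best response R3.
Player 1 against b2: payoffs 10, 0, 1, 2, 8 → best response R1.
Player 1 against b3: payoffs 6, 4, 5, 11, 12 → best response R5.
Player 1 against b4: payoffs 2, 8, 3, 5, 1 → best response R2.
Player 2 against R1: payoffs 7, 2, 9, 6 → best response b3.
Player 2 against R2: payoffs 7, 3, 10, 0 → best response b3.
Player 2 against R3: payoffs 6, 11, 0, 5 → best response b2.
Player 2 against R4: payoffs 6, 4, 11, 9 → best response b3.
Player 2 against R5: payoffs 9, 11, 8, 4 → best response b2.
No profile is a mutual best response for all players.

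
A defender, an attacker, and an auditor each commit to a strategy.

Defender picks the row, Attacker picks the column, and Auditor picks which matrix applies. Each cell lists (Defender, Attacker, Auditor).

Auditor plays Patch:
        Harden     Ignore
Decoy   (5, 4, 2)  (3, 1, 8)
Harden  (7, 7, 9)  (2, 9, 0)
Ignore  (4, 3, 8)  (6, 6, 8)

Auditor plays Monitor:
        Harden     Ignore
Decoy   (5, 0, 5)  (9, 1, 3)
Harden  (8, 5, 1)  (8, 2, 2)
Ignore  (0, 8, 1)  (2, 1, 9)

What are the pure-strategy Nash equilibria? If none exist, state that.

For each strategy profile, look for a profitable unilateral deviation.
(Decoy, Harden, Patch): Defender can switch to Harden (5 → 7). Not NE.
(Decoy, Harden, Monitor): Defender can switch to Harden (5 → 8). Not NE.
(Decoy, Ignore, Patch): Defender can switch to Ignore (3 → 6). Not NE.
(Decoy, Ignore, Monitor): Auditor can switch to Patch (3 → 8). Not NE.
(Harden, Harden, Patch): Attacker can switch to Ignore (7 → 9). Not NE.
(Harden, Harden, Monitor): Auditor can switch to Patch (1 → 9). Not NE.
(Harden, Ignore, Patch): Defender can switch to Decoy (2 → 3). Not NE.
(Harden, Ignore, Monitor): Defender can switch to Decoy (8 → 9). Not NE.
(Ignore, Harden, Patch): Defender can switch to Decoy (4 → 5). Not NE.
(Ignore, Harden, Monitor): Defender can switch to Decoy (0 → 5). Not NE.
(Ignore, Ignore, Patch): Auditor can switch to Monitor (8 → 9). Not NE.
(Ignore, Ignore, Monitor): Defender can switch to Decoy (2 → 9). Not NE.

none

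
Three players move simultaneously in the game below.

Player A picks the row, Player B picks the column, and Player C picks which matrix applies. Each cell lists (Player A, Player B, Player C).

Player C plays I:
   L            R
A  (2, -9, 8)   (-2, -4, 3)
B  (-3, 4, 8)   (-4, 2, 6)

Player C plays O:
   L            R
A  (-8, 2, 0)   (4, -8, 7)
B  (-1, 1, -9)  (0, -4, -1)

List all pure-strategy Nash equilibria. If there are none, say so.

Player A against (L, I): payoffs 2, -3 → best response A.
Player A against (L, O): payoffs -8, -1 → best response B.
Player A against (R, I): payoffs -2, -4 → best response A.
Player A against (R, O): payoffs 4, 0 → best response A.
Player B against (A, I): payoffs -9, -4 → best response R.
Player B against (A, O): payoffs 2, -8 → best response L.
Player B against (B, I): payoffs 4, 2 → best response L.
Player B against (B, O): payoffs 1, -4 → best response L.
Player C against (A, L): payoffs 8, 0 → best response I.
Player C against (A, R): payoffs 3, 7 → best response O.
Player C against (B, L): payoffs 8, -9 → best response I.
Player C against (B, R): payoffs 6, -1 → best response I.
No profile is a mutual best response for all players.

No pure-strategy Nash equilibrium.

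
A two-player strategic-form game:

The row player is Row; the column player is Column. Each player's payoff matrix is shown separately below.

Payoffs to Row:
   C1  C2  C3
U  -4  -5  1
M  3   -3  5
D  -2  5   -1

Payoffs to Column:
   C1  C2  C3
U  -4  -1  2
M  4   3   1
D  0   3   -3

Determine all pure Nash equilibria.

The pure Nash equilibria are (M, C1) and (D, C2).

Mark each player's best response to every combination of opponents' strategies; a profile where every player is best-responding is a pure Nash equilibrium.
Row against C1: payoffs -4, 3, -2 → best response M.
Row against C2: payoffs -5, -3, 5 → best response D.
Row against C3: payoffs 1, 5, -1 → best response M.
Column against U: payoffs -4, -1, 2 → best response C3.
Column against M: payoffs 4, 3, 1 → best response C1.
Column against D: payoffs 0, 3, -3 → best response C2.
Mutual best responses: (M, C1); (D, C2).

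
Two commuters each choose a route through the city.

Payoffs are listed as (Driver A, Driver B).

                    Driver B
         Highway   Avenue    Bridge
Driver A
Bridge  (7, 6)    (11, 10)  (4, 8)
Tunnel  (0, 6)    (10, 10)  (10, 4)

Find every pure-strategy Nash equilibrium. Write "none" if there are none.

(Bridge, Avenue)

Driver A against Highway: payoffs 7, 0 → best response Bridge.
Driver A against Avenue: payoffs 11, 10 → best response Bridge.
Driver A against Bridge: payoffs 4, 10 → best response Tunnel.
Driver B against Bridge: payoffs 6, 10, 8 → best response Avenue.
Driver B against Tunnel: payoffs 6, 10, 4 → best response Avenue.
Mutual best responses: (Bridge, Avenue).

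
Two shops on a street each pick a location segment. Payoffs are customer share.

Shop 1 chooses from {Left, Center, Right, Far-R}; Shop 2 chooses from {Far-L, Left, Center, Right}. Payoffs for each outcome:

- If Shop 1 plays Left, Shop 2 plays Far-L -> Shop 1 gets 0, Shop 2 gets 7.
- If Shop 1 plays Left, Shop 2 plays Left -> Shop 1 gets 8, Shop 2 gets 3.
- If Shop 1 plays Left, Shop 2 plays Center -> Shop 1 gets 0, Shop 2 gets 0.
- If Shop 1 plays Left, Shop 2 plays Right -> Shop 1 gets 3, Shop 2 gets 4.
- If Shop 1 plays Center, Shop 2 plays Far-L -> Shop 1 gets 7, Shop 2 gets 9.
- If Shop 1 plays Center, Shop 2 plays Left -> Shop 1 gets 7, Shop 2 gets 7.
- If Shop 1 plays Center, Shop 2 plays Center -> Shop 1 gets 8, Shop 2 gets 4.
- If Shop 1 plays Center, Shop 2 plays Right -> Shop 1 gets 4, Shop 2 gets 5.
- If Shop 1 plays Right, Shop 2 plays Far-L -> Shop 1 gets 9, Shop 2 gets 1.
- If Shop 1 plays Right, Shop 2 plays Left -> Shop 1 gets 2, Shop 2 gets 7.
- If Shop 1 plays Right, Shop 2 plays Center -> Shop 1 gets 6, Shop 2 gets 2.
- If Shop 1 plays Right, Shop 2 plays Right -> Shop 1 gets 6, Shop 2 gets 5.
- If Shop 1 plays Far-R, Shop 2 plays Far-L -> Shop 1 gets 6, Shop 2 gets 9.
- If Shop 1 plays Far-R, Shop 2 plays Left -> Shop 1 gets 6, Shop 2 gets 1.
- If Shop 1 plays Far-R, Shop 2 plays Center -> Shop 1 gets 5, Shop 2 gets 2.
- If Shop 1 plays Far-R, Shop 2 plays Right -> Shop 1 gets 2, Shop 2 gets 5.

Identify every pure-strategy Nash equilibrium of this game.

This game has no pure Nash equilibrium.

Shop 1 against Far-L: payoffs 0, 7, 9, 6 → best response Right.
Shop 1 against Left: payoffs 8, 7, 2, 6 → best response Left.
Shop 1 against Center: payoffs 0, 8, 6, 5 → best response Center.
Shop 1 against Right: payoffs 3, 4, 6, 2 → best response Right.
Shop 2 against Left: payoffs 7, 3, 0, 4 → best response Far-L.
Shop 2 against Center: payoffs 9, 7, 4, 5 → best response Far-L.
Shop 2 against Right: payoffs 1, 7, 2, 5 → best response Left.
Shop 2 against Far-R: payoffs 9, 1, 2, 5 → best response Far-L.
No profile is a mutual best response for all players.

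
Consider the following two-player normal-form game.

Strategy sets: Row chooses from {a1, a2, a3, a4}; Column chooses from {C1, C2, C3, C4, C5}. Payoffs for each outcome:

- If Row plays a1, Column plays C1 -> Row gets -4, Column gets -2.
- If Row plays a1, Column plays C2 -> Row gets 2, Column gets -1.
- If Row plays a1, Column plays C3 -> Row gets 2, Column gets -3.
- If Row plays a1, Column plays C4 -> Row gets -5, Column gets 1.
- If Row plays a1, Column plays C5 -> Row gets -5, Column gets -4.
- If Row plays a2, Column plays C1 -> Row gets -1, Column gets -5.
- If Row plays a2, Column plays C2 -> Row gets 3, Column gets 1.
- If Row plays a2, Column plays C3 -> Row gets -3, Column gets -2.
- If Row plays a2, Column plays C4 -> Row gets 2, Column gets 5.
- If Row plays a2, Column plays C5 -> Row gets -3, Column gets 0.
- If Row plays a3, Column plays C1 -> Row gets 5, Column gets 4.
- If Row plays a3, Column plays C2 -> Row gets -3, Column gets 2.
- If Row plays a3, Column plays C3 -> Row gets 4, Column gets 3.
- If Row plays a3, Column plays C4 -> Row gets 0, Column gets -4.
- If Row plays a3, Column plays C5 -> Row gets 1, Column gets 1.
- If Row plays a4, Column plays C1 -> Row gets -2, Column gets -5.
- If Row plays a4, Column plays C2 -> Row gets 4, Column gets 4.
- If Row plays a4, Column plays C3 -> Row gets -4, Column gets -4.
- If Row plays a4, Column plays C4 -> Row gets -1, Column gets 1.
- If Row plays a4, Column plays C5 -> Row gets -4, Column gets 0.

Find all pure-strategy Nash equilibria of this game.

Row against C1: payoffs -4, -1, 5, -2 → best response a3.
Row against C2: payoffs 2, 3, -3, 4 → best response a4.
Row against C3: payoffs 2, -3, 4, -4 → best response a3.
Row against C4: payoffs -5, 2, 0, -1 → best response a2.
Row against C5: payoffs -5, -3, 1, -4 → best response a3.
Column against a1: payoffs -2, -1, -3, 1, -4 → best response C4.
Column against a2: payoffs -5, 1, -2, 5, 0 → best response C4.
Column against a3: payoffs 4, 2, 3, -4, 1 → best response C1.
Column against a4: payoffs -5, 4, -4, 1, 0 → best response C2.
Mutual best responses: (a2, C4); (a3, C1); (a4, C2).

Pure-strategy Nash equilibria: (a2, C4) and (a3, C1) and (a4, C2)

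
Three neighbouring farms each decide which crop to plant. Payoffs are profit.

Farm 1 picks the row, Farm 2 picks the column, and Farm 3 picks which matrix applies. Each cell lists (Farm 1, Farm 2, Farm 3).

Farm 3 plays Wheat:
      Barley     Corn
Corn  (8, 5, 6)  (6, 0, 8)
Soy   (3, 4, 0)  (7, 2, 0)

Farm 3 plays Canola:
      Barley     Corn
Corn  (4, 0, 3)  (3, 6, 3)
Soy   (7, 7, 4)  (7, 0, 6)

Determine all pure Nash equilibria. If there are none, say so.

Pure-strategy Nash equilibria: (Corn, Barley, Wheat); (Soy, Barley, Canola)

Mark each player's best response to every combination of opponents' strategies; a profile where every player is best-responding is a pure Nash equilibrium.
Farm 1 against (Barley, Wheat): payoffs 8, 3 → best response Corn.
Farm 1 against (Barley, Canola): payoffs 4, 7 → best response Soy.
Farm 1 against (Corn, Wheat): payoffs 6, 7 → best response Soy.
Farm 1 against (Corn, Canola): payoffs 3, 7 → best response Soy.
Farm 2 against (Corn, Wheat): payoffs 5, 0 → best response Barley.
Farm 2 against (Corn, Canola): payoffs 0, 6 → best response Corn.
Farm 2 against (Soy, Wheat): payoffs 4, 2 → best response Barley.
Farm 2 against (Soy, Canola): payoffs 7, 0 → best response Barley.
Farm 3 against (Corn, Barley): payoffs 6, 3 → best response Wheat.
Farm 3 against (Corn, Corn): payoffs 8, 3 → best response Wheat.
Farm 3 against (Soy, Barley): payoffs 0, 4 → best response Canola.
Farm 3 against (Soy, Corn): payoffs 0, 6 → best response Canola.
Mutual best responses: (Corn, Barley, Wheat); (Soy, Barley, Canola).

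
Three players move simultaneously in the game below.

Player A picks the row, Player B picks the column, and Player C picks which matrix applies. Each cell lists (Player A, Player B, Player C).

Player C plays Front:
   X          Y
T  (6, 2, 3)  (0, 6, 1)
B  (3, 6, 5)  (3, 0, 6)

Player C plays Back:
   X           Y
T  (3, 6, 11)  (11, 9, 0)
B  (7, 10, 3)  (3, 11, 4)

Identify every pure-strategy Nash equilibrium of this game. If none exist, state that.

(T, X, Front): Player B can switch to Y (2 → 6). Not NE.
(T, X, Back): Player A can switch to B (3 → 7). Not NE.
(T, Y, Front): Player A can switch to B (0 → 3). Not NE.
(T, Y, Back): Player C can switch to Front (0 → 1). Not NE.
(B, X, Front): Player A can switch to T (3 → 6). Not NE.
(B, X, Back): Player B can switch to Y (10 → 11). Not NE.
(B, Y, Front): Player B can switch to X (0 → 6). Not NE.
(B, Y, Back): Player A can switch to T (3 → 11). Not NE.

This game has no pure Nash equilibrium.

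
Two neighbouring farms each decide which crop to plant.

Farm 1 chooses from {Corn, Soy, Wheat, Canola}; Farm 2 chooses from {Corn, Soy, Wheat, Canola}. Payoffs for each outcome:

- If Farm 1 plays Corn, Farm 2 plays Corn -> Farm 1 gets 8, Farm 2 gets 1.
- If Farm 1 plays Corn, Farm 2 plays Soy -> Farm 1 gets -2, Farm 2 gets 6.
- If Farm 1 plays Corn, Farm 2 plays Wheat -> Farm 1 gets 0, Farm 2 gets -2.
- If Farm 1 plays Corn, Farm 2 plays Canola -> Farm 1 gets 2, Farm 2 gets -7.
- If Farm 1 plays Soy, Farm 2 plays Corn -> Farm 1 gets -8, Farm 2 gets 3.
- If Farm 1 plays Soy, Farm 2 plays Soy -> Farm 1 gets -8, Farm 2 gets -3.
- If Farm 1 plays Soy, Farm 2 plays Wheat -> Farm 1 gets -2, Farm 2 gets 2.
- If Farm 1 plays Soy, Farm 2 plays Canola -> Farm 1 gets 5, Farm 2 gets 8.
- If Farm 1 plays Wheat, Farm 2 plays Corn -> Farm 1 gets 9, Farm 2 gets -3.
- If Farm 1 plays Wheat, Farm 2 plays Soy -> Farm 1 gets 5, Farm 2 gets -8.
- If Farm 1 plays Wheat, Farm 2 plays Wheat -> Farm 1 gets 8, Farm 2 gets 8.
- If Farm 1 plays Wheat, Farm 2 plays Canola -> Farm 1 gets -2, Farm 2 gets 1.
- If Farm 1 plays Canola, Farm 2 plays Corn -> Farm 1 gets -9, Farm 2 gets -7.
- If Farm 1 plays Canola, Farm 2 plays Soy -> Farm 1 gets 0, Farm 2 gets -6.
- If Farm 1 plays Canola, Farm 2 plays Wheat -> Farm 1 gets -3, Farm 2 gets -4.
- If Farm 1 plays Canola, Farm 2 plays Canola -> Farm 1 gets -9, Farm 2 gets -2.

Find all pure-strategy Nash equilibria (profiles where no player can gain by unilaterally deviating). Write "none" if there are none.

(Corn, Corn): Farm 1 can switch to Wheat (8 → 9). Not NE.
(Corn, Soy): Farm 1 can switch to Wheat (-2 → 5). Not NE.
(Corn, Wheat): Farm 1 can switch to Wheat (0 → 8). Not NE.
(Corn, Canola): Farm 1 can switch to Soy (2 → 5). Not NE.
(Soy, Corn): Farm 1 can switch to Corn (-8 → 8). Not NE.
(Soy, Soy): Farm 1 can switch to Corn (-8 → -2). Not NE.
(Soy, Wheat): Farm 1 can switch to Corn (-2 → 0). Not NE.
(Soy, Canola): Farm 1 gets 5, best alternative 2; Farm 2 gets 8, best alternative 3. No profitable deviation — NE.
(Wheat, Corn): Farm 2 can switch to Wheat (-3 → 8). Not NE.
(Wheat, Wheat): Farm 1 gets 8, best alternative 0; Farm 2 gets 8, best alternative 1. No profitable deviation — NE.
(The remaining 6 profiles each have a profitable deviation by the same check.)

Pure-strategy Nash equilibria: (Soy, Canola); (Wheat, Wheat)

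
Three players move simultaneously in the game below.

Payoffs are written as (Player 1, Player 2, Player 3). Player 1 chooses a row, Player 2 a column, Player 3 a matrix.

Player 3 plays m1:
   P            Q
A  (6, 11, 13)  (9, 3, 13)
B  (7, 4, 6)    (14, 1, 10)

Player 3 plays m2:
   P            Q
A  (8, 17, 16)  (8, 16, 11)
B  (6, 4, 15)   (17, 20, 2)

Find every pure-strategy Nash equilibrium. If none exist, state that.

(A, P, m2)

(A, P, m1): Player 1 can switch to B (6 → 7). Not NE.
(A, P, m2): Player 1 gets 8, best alternative 6; Player 2 gets 17, best alternative 16; Player 3 gets 16, best alternative 13. No profitable deviation — NE.
(A, Q, m1): Player 1 can switch to B (9 → 14). Not NE.
(A, Q, m2): Player 1 can switch to B (8 → 17). Not NE.
(B, P, m1): Player 3 can switch to m2 (6 → 15). Not NE.
(B, P, m2): Player 1 can switch to A (6 → 8). Not NE.
(B, Q, m1): Player 2 can switch to P (1 → 4). Not NE.
(B, Q, m2): Player 3 can switch to m1 (2 → 10). Not NE.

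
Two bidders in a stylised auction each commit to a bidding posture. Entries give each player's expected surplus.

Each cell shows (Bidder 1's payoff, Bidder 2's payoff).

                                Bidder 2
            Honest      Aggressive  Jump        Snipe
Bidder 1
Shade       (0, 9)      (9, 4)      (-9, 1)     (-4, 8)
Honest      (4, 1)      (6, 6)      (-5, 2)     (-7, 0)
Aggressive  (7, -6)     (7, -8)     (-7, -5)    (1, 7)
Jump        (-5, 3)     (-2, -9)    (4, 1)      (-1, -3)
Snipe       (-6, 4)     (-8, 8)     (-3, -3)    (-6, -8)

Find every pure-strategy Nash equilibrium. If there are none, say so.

Bidder 1 against Honest: payoffs 0, 4, 7, -5, -6 → best response Aggressive.
Bidder 1 against Aggressive: payoffs 9, 6, 7, -2, -8 → best response Shade.
Bidder 1 against Jump: payoffs -9, -5, -7, 4, -3 → best response Jump.
Bidder 1 against Snipe: payoffs -4, -7, 1, -1, -6 → best response Aggressive.
Bidder 2 against Shade: payoffs 9, 4, 1, 8 → best response Honest.
Bidder 2 against Honest: payoffs 1, 6, 2, 0 → best response Aggressive.
Bidder 2 against Aggressive: payoffs -6, -8, -5, 7 → best response Snipe.
Bidder 2 against Jump: payoffs 3, -9, 1, -3 → best response Honest.
Bidder 2 against Snipe: payoffs 4, 8, -3, -8 → best response Aggressive.
Mutual best responses: (Aggressive, Snipe).

(Aggressive, Snipe)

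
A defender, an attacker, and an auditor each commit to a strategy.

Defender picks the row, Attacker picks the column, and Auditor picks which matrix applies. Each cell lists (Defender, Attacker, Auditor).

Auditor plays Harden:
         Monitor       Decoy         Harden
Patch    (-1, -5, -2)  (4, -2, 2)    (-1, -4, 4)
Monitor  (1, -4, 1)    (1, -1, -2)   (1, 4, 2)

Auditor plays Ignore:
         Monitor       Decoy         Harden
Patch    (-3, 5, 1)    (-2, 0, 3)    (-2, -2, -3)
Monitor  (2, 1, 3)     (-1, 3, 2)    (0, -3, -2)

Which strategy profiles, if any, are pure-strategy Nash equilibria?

Defender against (Monitor, Harden): payoffs -1, 1 → best response Monitor.
Defender against (Monitor, Ignore): payoffs -3, 2 → best response Monitor.
Defender against (Decoy, Harden): payoffs 4, 1 → best response Patch.
Defender against (Decoy, Ignore): payoffs -2, -1 → best response Monitor.
Defender against (Harden, Harden): payoffs -1, 1 → best response Monitor.
Defender against (Harden, Ignore): payoffs -2, 0 → best response Monitor.
Attacker against (Patch, Harden): payoffs -5, -2, -4 → best response Decoy.
Attacker against (Patch, Ignore): payoffs 5, 0, -2 → best response Monitor.
Attacker against (Monitor, Harden): payoffs -4, -1, 4 → best response Harden.
Attacker against (Monitor, Ignore): payoffs 1, 3, -3 → best response Decoy.
Auditor against (Patch, Monitor): payoffs -2, 1 → best response Ignore.
Auditor against (Patch, Decoy): payoffs 2, 3 → best response Ignore.
Auditor against (Patch, Harden): payoffs 4, -3 → best response Harden.
Auditor against (Monitor, Monitor): payoffs 1, 3 → best response Ignore.
Auditor against (Monitor, Decoy): payoffs -2, 2 → best response Ignore.
Auditor against (Monitor, Harden): payoffs 2, -2 → best response Harden.
Mutual best responses: (Monitor, Decoy, Ignore); (Monitor, Harden, Harden).

(Monitor, Decoy, Ignore), (Monitor, Harden, Harden)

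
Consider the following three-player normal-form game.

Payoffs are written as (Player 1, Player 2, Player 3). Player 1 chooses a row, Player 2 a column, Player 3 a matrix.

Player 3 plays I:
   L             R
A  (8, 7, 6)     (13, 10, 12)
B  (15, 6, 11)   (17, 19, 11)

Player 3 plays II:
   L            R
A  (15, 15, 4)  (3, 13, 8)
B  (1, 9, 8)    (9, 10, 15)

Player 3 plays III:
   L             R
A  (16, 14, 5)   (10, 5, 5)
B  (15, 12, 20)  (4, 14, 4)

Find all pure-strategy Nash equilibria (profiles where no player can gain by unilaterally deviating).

Mark each player's best response to every combination of opponents' strategies; a profile where every player is best-responding is a pure Nash equilibrium.
Player 1 against (L, I): payoffs 8, 15 → best response B.
Player 1 against (L, II): payoffs 15, 1 → best response A.
Player 1 against (L, III): payoffs 16, 15 → best response A.
Player 1 against (R, I): payoffs 13, 17 → best response B.
Player 1 against (R, II): payoffs 3, 9 → best response B.
Player 1 against (R, III): payoffs 10, 4 → best response A.
Player 2 against (A, I): payoffs 7, 10 → best response R.
Player 2 against (A, II): payoffs 15, 13 → best response L.
Player 2 against (A, III): payoffs 14, 5 → best response L.
Player 2 against (B, I): payoffs 6, 19 → best response R.
Player 2 against (B, II): payoffs 9, 10 → best response R.
Player 2 against (B, III): payoffs 12, 14 → best response R.
Player 3 against (A, L): payoffs 6, 4, 5 → best response I.
Player 3 against (A, R): payoffs 12, 8, 5 → best response I.
Player 3 against (B, L): payoffs 11, 8, 20 → best response III.
Player 3 against (B, R): payoffs 11, 15, 4 → best response II.
Mutual best responses: (B, R, II).

(B, R, II)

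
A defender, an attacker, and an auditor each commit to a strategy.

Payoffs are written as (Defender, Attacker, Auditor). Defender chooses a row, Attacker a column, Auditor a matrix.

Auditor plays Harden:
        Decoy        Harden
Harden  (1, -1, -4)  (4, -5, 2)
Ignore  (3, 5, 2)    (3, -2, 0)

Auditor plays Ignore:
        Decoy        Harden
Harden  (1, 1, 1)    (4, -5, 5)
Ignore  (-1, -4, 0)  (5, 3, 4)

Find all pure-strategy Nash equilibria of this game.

The pure Nash equilibria are (Harden, Decoy, Ignore) and (Ignore, Decoy, Harden) and (Ignore, Harden, Ignore).

Defender against (Decoy, Harden): payoffs 1, 3 → best response Ignore.
Defender against (Decoy, Ignore): payoffs 1, -1 → best response Harden.
Defender against (Harden, Harden): payoffs 4, 3 → best response Harden.
Defender against (Harden, Ignore): payoffs 4, 5 → best response Ignore.
Attacker against (Harden, Harden): payoffs -1, -5 → best response Decoy.
Attacker against (Harden, Ignore): payoffs 1, -5 → best response Decoy.
Attacker against (Ignore, Harden): payoffs 5, -2 → best response Decoy.
Attacker against (Ignore, Ignore): payoffs -4, 3 → best response Harden.
Auditor against (Harden, Decoy): payoffs -4, 1 → best response Ignore.
Auditor against (Harden, Harden): payoffs 2, 5 → best response Ignore.
Auditor against (Ignore, Decoy): payoffs 2, 0 → best response Harden.
Auditor against (Ignore, Harden): payoffs 0, 4 → best response Ignore.
Mutual best responses: (Harden, Decoy, Ignore); (Ignore, Decoy, Harden); (Ignore, Harden, Ignore).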